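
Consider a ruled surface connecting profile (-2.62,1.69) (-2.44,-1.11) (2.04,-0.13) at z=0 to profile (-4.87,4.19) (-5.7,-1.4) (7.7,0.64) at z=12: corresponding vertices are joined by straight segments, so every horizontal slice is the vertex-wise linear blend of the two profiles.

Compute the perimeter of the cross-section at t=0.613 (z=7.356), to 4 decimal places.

Cross-section at t=0.613: each vertex is (1-t)·p0[i] + t·p1[i].
  v1: (1-0.613)·(-2.62,1.69) + 0.613·(-4.87,4.19) = (-3.9992,3.2225)
  v2: (1-0.613)·(-2.44,-1.11) + 0.613·(-5.7,-1.4) = (-4.4384,-1.2878)
  v3: (1-0.613)·(2.04,-0.13) + 0.613·(7.7,0.64) = (5.5096,0.3420)
Perimeter = Σ |v_{i+1} − v_i|:
  edge 1→2: √(-0.4391² + -4.5103²) = 4.5316 (running 4.5316)
  edge 2→3: √(9.9480² + 1.6298²) = 10.0806 (running 14.6122)
  edge 3→1: √(-9.5088² + 2.8805²) = 9.9355 (running 24.5477)
Perimeter = 24.5477

Perimeter at t=0.613: 24.5477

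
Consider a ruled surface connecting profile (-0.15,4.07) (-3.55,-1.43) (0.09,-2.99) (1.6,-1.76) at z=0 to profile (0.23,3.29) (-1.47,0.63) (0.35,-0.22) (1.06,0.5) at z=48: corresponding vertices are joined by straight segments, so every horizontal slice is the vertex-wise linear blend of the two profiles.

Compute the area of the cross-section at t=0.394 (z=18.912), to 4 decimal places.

Area at t=0.394: 11.6316

Cross-section at t=0.394: each vertex is (1-t)·p0[i] + t·p1[i].
  v1: (1-0.394)·(-0.15,4.07) + 0.394·(0.23,3.29) = (-0.0003,3.7627)
  v2: (1-0.394)·(-3.55,-1.43) + 0.394·(-1.47,0.63) = (-2.7305,-0.6184)
  v3: (1-0.394)·(0.09,-2.99) + 0.394·(0.35,-0.22) = (0.1924,-1.8986)
  v4: (1-0.394)·(1.6,-1.76) + 0.394·(1.06,0.5) = (1.3872,-0.8696)
Shoelace sum Σ(x_i·y_{i+1} − x_{i+1}·y_i):
  i=1: -0.0003·-0.6184 − -2.7305·3.7627 = +10.2741 (running +10.2741)
  i=2: -2.7305·-1.8986 − 0.1924·-0.6184 = +5.3031 (running +15.5772)
  i=3: 0.1924·-0.8696 − 1.3872·-1.8986 = +2.4665 (running +18.0437)
  i=4: 1.3872·3.7627 − -0.0003·-0.8696 = +5.2195 (running +23.2632)
Area = |Σ|/2 = |23.2632|/2 = 11.6316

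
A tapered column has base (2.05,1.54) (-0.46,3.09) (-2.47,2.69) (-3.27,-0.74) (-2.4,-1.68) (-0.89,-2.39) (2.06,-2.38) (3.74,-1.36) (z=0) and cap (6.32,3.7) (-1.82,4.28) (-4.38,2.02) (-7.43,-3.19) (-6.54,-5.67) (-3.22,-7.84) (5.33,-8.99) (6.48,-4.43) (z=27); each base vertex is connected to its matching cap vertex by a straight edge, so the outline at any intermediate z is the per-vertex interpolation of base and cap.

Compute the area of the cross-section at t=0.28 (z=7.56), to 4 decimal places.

Area at t=0.28: 50.4723

Cross-section at t=0.28: each vertex is (1-t)·p0[i] + t·p1[i].
  v1: (1-0.28)·(2.05,1.54) + 0.28·(6.32,3.7) = (3.2456,2.1448)
  v2: (1-0.28)·(-0.46,3.09) + 0.28·(-1.82,4.28) = (-0.8408,3.4232)
  v3: (1-0.28)·(-2.47,2.69) + 0.28·(-4.38,2.02) = (-3.0048,2.5024)
  v4: (1-0.28)·(-3.27,-0.74) + 0.28·(-7.43,-3.19) = (-4.4348,-1.4260)
  v5: (1-0.28)·(-2.4,-1.68) + 0.28·(-6.54,-5.67) = (-3.5592,-2.7972)
  v6: (1-0.28)·(-0.89,-2.39) + 0.28·(-3.22,-7.84) = (-1.5424,-3.9160)
  v7: (1-0.28)·(2.06,-2.38) + 0.28·(5.33,-8.99) = (2.9756,-4.2308)
  v8: (1-0.28)·(3.74,-1.36) + 0.28·(6.48,-4.43) = (4.5072,-2.2196)
Shoelace sum Σ(x_i·y_{i+1} − x_{i+1}·y_i):
  i=1: 3.2456·3.4232 − -0.8408·2.1448 = +12.9137 (running +12.9137)
  i=2: -0.8408·2.5024 − -3.0048·3.4232 = +8.1820 (running +21.0957)
  i=3: -3.0048·-1.4260 − -4.4348·2.5024 = +15.3825 (running +36.4782)
  i=4: -4.4348·-2.7972 − -3.5592·-1.4260 = +7.3296 (running +43.8078)
  i=5: -3.5592·-3.9160 − -1.5424·-2.7972 = +9.6234 (running +53.4312)
  i=6: -1.5424·-4.2308 − 2.9756·-3.9160 = +18.1780 (running +71.6093)
  i=7: 2.9756·-2.2196 − 4.5072·-4.2308 = +12.4644 (running +84.0737)
  i=8: 4.5072·2.1448 − 3.2456·-2.2196 = +16.8710 (running +100.9446)
Area = |Σ|/2 = |100.9446|/2 = 50.4723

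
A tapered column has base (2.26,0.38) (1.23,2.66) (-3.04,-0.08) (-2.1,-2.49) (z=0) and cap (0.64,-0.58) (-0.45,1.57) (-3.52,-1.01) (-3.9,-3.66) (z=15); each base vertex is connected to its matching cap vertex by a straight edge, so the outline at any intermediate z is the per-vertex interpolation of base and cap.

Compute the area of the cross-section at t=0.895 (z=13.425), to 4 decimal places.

Area at t=0.895: 10.4290

Cross-section at t=0.895: each vertex is (1-t)·p0[i] + t·p1[i].
  v1: (1-0.895)·(2.26,0.38) + 0.895·(0.64,-0.58) = (0.8101,-0.4792)
  v2: (1-0.895)·(1.23,2.66) + 0.895·(-0.45,1.57) = (-0.2736,1.6845)
  v3: (1-0.895)·(-3.04,-0.08) + 0.895·(-3.52,-1.01) = (-3.4696,-0.9123)
  v4: (1-0.895)·(-2.1,-2.49) + 0.895·(-3.9,-3.66) = (-3.7110,-3.5372)
Shoelace sum Σ(x_i·y_{i+1} − x_{i+1}·y_i):
  i=1: 0.8101·1.6845 − -0.2736·-0.4792 = +1.2335 (running +1.2335)
  i=2: -0.2736·-0.9123 − -3.4696·1.6845 = +6.0940 (running +7.3275)
  i=3: -3.4696·-3.5372 − -3.7110·-0.9123 = +8.8868 (running +16.2142)
  i=4: -3.7110·-0.4792 − 0.8101·-3.5372 = +4.6438 (running +20.8580)
Area = |Σ|/2 = |20.8580|/2 = 10.4290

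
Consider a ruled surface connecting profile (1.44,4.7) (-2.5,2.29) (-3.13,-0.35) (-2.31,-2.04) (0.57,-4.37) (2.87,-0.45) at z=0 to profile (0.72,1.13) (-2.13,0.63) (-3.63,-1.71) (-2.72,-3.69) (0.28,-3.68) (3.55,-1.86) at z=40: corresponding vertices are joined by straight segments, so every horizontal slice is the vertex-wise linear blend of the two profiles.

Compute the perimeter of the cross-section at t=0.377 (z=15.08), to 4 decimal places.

Cross-section at t=0.377: each vertex is (1-t)·p0[i] + t·p1[i].
  v1: (1-0.377)·(1.44,4.7) + 0.377·(0.72,1.13) = (1.1686,3.3541)
  v2: (1-0.377)·(-2.5,2.29) + 0.377·(-2.13,0.63) = (-2.3605,1.6642)
  v3: (1-0.377)·(-3.13,-0.35) + 0.377·(-3.63,-1.71) = (-3.3185,-0.8627)
  v4: (1-0.377)·(-2.31,-2.04) + 0.377·(-2.72,-3.69) = (-2.4646,-2.6620)
  v5: (1-0.377)·(0.57,-4.37) + 0.377·(0.28,-3.68) = (0.4607,-4.1099)
  v6: (1-0.377)·(2.87,-0.45) + 0.377·(3.55,-1.86) = (3.1264,-0.9816)
Perimeter = Σ |v_{i+1} − v_i|:
  edge 1→2: √(-3.5291² + -1.6899²) = 3.9128 (running 3.9128)
  edge 2→3: √(-0.9580² + -2.5269²) = 2.7024 (running 6.6152)
  edge 3→4: √(0.8539² + -1.7993²) = 1.9917 (running 8.6069)
  edge 4→5: √(2.9252² + -1.4478²) = 3.2639 (running 11.8708)
  edge 5→6: √(2.6657² + 3.1283²) = 4.1100 (running 15.9808)
  edge 6→1: √(-1.9578² + 4.3357²) = 4.7572 (running 20.7381)
Perimeter = 20.7381

Perimeter at t=0.377: 20.7381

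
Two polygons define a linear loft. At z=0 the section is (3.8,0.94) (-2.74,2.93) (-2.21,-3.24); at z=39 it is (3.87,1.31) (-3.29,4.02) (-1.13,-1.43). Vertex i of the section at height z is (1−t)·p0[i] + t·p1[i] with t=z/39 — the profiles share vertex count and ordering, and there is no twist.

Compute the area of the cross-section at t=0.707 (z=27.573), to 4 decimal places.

Cross-section at t=0.707: each vertex is (1-t)·p0[i] + t·p1[i].
  v1: (1-0.707)·(3.8,0.94) + 0.707·(3.87,1.31) = (3.8495,1.2016)
  v2: (1-0.707)·(-2.74,2.93) + 0.707·(-3.29,4.02) = (-3.1288,3.7006)
  v3: (1-0.707)·(-2.21,-3.24) + 0.707·(-1.13,-1.43) = (-1.4464,-1.9603)
Shoelace sum Σ(x_i·y_{i+1} − x_{i+1}·y_i):
  i=1: 3.8495·3.7006 − -3.1288·1.2016 = +18.0051 (running +18.0051)
  i=2: -3.1288·-1.9603 − -1.4464·3.7006 = +11.4863 (running +29.4915)
  i=3: -1.4464·1.2016 − 3.8495·-1.9603 = +5.8082 (running +35.2997)
Area = |Σ|/2 = |35.2997|/2 = 17.6498

Area at t=0.707: 17.6498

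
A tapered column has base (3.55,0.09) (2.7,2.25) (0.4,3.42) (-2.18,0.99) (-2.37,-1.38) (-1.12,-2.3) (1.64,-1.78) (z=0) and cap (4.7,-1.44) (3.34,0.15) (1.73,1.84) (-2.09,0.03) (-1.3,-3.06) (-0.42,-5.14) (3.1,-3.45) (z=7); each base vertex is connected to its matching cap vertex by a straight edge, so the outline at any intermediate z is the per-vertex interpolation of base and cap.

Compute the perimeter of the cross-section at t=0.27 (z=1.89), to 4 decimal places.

Cross-section at t=0.27: each vertex is (1-t)·p0[i] + t·p1[i].
  v1: (1-0.27)·(3.55,0.09) + 0.27·(4.7,-1.44) = (3.8605,-0.3231)
  v2: (1-0.27)·(2.7,2.25) + 0.27·(3.34,0.15) = (2.8728,1.6830)
  v3: (1-0.27)·(0.4,3.42) + 0.27·(1.73,1.84) = (0.7591,2.9934)
  v4: (1-0.27)·(-2.18,0.99) + 0.27·(-2.09,0.03) = (-2.1557,0.7308)
  v5: (1-0.27)·(-2.37,-1.38) + 0.27·(-1.3,-3.06) = (-2.0811,-1.8336)
  v6: (1-0.27)·(-1.12,-2.3) + 0.27·(-0.42,-5.14) = (-0.9310,-3.0668)
  v7: (1-0.27)·(1.64,-1.78) + 0.27·(3.1,-3.45) = (2.0342,-2.2309)
Perimeter = Σ |v_{i+1} − v_i|:
  edge 1→2: √(-0.9877² + 2.0061²) = 2.2361 (running 2.2361)
  edge 2→3: √(-2.1137² + 1.3104²) = 2.4869 (running 4.7230)
  edge 3→4: √(-2.9148² + -2.2626²) = 3.6899 (running 8.4129)
  edge 4→5: √(0.0746² + -2.5644²) = 2.5655 (running 10.9784)
  edge 5→6: √(1.1501² + -1.2332²) = 1.6863 (running 12.6647)
  edge 6→7: √(2.9652² + 0.8359²) = 3.0808 (running 15.7454)
  edge 7→1: √(1.8263² + 1.9078²) = 2.6410 (running 18.3865)
Perimeter = 18.3865

Perimeter at t=0.27: 18.3865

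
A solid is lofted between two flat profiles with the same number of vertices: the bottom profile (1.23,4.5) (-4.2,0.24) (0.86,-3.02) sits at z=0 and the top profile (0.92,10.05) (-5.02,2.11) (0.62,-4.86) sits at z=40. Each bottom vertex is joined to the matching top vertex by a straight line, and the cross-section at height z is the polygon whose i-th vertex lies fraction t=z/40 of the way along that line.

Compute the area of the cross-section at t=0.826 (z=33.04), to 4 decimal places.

Cross-section at t=0.826: each vertex is (1-t)·p0[i] + t·p1[i].
  v1: (1-0.826)·(1.23,4.5) + 0.826·(0.92,10.05) = (0.9739,9.0843)
  v2: (1-0.826)·(-4.2,0.24) + 0.826·(-5.02,2.11) = (-4.8773,1.7846)
  v3: (1-0.826)·(0.86,-3.02) + 0.826·(0.62,-4.86) = (0.6618,-4.5398)
Shoelace sum Σ(x_i·y_{i+1} − x_{i+1}·y_i):
  i=1: 0.9739·1.7846 − -4.8773·9.0843 = +46.0452 (running +46.0452)
  i=2: -4.8773·-4.5398 − 0.6618·1.7846 = +20.9613 (running +67.0064)
  i=3: 0.6618·9.0843 − 0.9739·-4.5398 = +10.4332 (running +77.4396)
Area = |Σ|/2 = |77.4396|/2 = 38.7198

Area at t=0.826: 38.7198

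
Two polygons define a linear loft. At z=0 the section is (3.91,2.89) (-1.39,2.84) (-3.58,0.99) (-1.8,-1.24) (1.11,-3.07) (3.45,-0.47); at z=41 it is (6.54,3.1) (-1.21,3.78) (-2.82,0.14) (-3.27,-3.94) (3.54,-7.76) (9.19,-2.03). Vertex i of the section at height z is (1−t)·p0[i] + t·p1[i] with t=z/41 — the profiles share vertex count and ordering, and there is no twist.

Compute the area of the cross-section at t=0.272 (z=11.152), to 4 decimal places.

Area at t=0.272: 44.0903

Cross-section at t=0.272: each vertex is (1-t)·p0[i] + t·p1[i].
  v1: (1-0.272)·(3.91,2.89) + 0.272·(6.54,3.1) = (4.6254,2.9471)
  v2: (1-0.272)·(-1.39,2.84) + 0.272·(-1.21,3.78) = (-1.3410,3.0957)
  v3: (1-0.272)·(-3.58,0.99) + 0.272·(-2.82,0.14) = (-3.3733,0.7588)
  v4: (1-0.272)·(-1.8,-1.24) + 0.272·(-3.27,-3.94) = (-2.1998,-1.9744)
  v5: (1-0.272)·(1.11,-3.07) + 0.272·(3.54,-7.76) = (1.7710,-4.3457)
  v6: (1-0.272)·(3.45,-0.47) + 0.272·(9.19,-2.03) = (5.0113,-0.8943)
Shoelace sum Σ(x_i·y_{i+1} − x_{i+1}·y_i):
  i=1: 4.6254·3.0957 − -1.3410·2.9471 = +18.2708 (running +18.2708)
  i=2: -1.3410·0.7588 − -3.3733·3.0957 = +9.4250 (running +27.6959)
  i=3: -3.3733·-1.9744 − -2.1998·0.7588 = +8.3294 (running +36.0253)
  i=4: -2.1998·-4.3457 − 1.7710·-1.9744 = +13.0564 (running +49.0817)
  i=5: 1.7710·-0.8943 − 5.0113·-4.3457 = +20.1936 (running +69.2753)
  i=6: 5.0113·2.9471 − 4.6254·-0.8943 = +18.9054 (running +88.1807)
Area = |Σ|/2 = |88.1807|/2 = 44.0903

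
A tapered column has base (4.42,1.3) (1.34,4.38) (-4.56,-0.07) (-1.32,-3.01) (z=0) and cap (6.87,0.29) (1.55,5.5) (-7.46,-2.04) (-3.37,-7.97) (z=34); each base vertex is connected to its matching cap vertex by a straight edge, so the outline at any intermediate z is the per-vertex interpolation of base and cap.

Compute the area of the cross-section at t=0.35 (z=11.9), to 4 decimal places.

Cross-section at t=0.35: each vertex is (1-t)·p0[i] + t·p1[i].
  v1: (1-0.35)·(4.42,1.3) + 0.35·(6.87,0.29) = (5.2775,0.9465)
  v2: (1-0.35)·(1.34,4.38) + 0.35·(1.55,5.5) = (1.4135,4.7720)
  v3: (1-0.35)·(-4.56,-0.07) + 0.35·(-7.46,-2.04) = (-5.5750,-0.7595)
  v4: (1-0.35)·(-1.32,-3.01) + 0.35·(-3.37,-7.97) = (-2.0375,-4.7460)
Shoelace sum Σ(x_i·y_{i+1} − x_{i+1}·y_i):
  i=1: 5.2775·4.7720 − 1.4135·0.9465 = +23.8464 (running +23.8464)
  i=2: 1.4135·-0.7595 − -5.5750·4.7720 = +25.5303 (running +49.3767)
  i=3: -5.5750·-4.7460 − -2.0375·-0.7595 = +24.9115 (running +74.2882)
  i=4: -2.0375·0.9465 − 5.2775·-4.7460 = +23.1185 (running +97.4067)
Area = |Σ|/2 = |97.4067|/2 = 48.7033

Area at t=0.35: 48.7033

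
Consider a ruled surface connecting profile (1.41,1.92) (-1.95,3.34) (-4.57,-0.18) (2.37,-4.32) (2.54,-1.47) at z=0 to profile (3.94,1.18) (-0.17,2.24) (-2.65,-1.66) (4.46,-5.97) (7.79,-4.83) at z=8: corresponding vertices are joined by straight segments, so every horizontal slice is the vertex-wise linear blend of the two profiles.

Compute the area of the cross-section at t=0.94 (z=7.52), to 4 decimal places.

Cross-section at t=0.94: each vertex is (1-t)·p0[i] + t·p1[i].
  v1: (1-0.94)·(1.41,1.92) + 0.94·(3.94,1.18) = (3.7882,1.2244)
  v2: (1-0.94)·(-1.95,3.34) + 0.94·(-0.17,2.24) = (-0.2768,2.3060)
  v3: (1-0.94)·(-4.57,-0.18) + 0.94·(-2.65,-1.66) = (-2.7652,-1.5712)
  v4: (1-0.94)·(2.37,-4.32) + 0.94·(4.46,-5.97) = (4.3346,-5.8710)
  v5: (1-0.94)·(2.54,-1.47) + 0.94·(7.79,-4.83) = (7.4750,-4.6284)
Shoelace sum Σ(x_i·y_{i+1} − x_{i+1}·y_i):
  i=1: 3.7882·2.3060 − -0.2768·1.2244 = +9.0745 (running +9.0745)
  i=2: -0.2768·-1.5712 − -2.7652·2.3060 = +6.8115 (running +15.8860)
  i=3: -2.7652·-5.8710 − 4.3346·-1.5712 = +23.0450 (running +38.9310)
  i=4: 4.3346·-4.6284 − 7.4750·-5.8710 = +23.8235 (running +62.7544)
  i=5: 7.4750·1.2244 − 3.7882·-4.6284 = +26.6857 (running +89.4401)
Area = |Σ|/2 = |89.4401|/2 = 44.7201

Area at t=0.94: 44.7201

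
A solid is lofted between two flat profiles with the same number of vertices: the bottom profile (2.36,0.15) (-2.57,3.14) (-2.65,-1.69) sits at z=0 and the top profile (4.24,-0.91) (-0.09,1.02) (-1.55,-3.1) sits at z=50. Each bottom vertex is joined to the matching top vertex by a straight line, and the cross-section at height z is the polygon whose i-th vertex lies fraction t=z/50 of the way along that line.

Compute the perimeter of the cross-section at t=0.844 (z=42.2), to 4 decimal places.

Cross-section at t=0.844: each vertex is (1-t)·p0[i] + t·p1[i].
  v1: (1-0.844)·(2.36,0.15) + 0.844·(4.24,-0.91) = (3.9467,-0.7446)
  v2: (1-0.844)·(-2.57,3.14) + 0.844·(-0.09,1.02) = (-0.4769,1.3507)
  v3: (1-0.844)·(-2.65,-1.69) + 0.844·(-1.55,-3.1) = (-1.7216,-2.8800)
Perimeter = Σ |v_{i+1} − v_i|:
  edge 1→2: √(-4.4236² + 2.0954²) = 4.8948 (running 4.8948)
  edge 2→3: √(-1.2447² + -4.2308²) = 4.4101 (running 9.3048)
  edge 3→1: √(5.6683² + 2.1354²) = 6.0572 (running 15.3620)
Perimeter = 15.3620

Perimeter at t=0.844: 15.3620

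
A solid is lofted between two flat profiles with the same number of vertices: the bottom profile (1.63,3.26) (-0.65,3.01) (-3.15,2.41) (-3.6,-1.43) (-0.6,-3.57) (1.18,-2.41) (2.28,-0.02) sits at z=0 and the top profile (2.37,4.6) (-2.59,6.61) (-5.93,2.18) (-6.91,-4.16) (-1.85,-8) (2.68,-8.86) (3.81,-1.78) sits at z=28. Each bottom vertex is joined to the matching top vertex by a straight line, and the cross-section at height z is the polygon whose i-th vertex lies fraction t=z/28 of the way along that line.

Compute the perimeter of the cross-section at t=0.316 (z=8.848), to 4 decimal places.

Perimeter at t=0.316: 26.7461

Cross-section at t=0.316: each vertex is (1-t)·p0[i] + t·p1[i].
  v1: (1-0.316)·(1.63,3.26) + 0.316·(2.37,4.6) = (1.8638,3.6834)
  v2: (1-0.316)·(-0.65,3.01) + 0.316·(-2.59,6.61) = (-1.2630,4.1476)
  v3: (1-0.316)·(-3.15,2.41) + 0.316·(-5.93,2.18) = (-4.0285,2.3373)
  v4: (1-0.316)·(-3.6,-1.43) + 0.316·(-6.91,-4.16) = (-4.6460,-2.2927)
  v5: (1-0.316)·(-0.6,-3.57) + 0.316·(-1.85,-8) = (-0.9950,-4.9699)
  v6: (1-0.316)·(1.18,-2.41) + 0.316·(2.68,-8.86) = (1.6540,-4.4482)
  v7: (1-0.316)·(2.28,-0.02) + 0.316·(3.81,-1.78) = (2.7635,-0.5762)
Perimeter = Σ |v_{i+1} − v_i|:
  edge 1→2: √(-3.1269² + 0.4642²) = 3.1611 (running 3.1611)
  edge 2→3: √(-2.7654² + -1.8103²) = 3.3053 (running 6.4664)
  edge 3→4: √(-0.6175² + -4.6300²) = 4.6710 (running 11.1374)
  edge 4→5: √(3.6510² + -2.6772²) = 4.5274 (running 15.6648)
  edge 5→6: √(2.6490² + 0.5217²) = 2.6999 (running 18.3646)
  edge 6→7: √(1.1095² + 3.8720²) = 4.0279 (running 22.3925)
  edge 7→1: √(-0.8996² + 4.2596²) = 4.3536 (running 26.7461)
Perimeter = 26.7461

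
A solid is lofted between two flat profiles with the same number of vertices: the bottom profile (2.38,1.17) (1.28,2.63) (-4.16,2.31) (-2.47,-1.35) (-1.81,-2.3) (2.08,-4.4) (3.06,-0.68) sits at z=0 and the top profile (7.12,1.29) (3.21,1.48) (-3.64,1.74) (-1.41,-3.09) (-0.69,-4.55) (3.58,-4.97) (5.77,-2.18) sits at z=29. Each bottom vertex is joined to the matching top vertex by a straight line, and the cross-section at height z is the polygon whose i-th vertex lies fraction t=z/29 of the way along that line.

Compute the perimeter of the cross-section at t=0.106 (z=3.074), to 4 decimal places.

Perimeter at t=0.106: 23.1314

Cross-section at t=0.106: each vertex is (1-t)·p0[i] + t·p1[i].
  v1: (1-0.106)·(2.38,1.17) + 0.106·(7.12,1.29) = (2.8824,1.1827)
  v2: (1-0.106)·(1.28,2.63) + 0.106·(3.21,1.48) = (1.4846,2.5081)
  v3: (1-0.106)·(-4.16,2.31) + 0.106·(-3.64,1.74) = (-4.1049,2.2496)
  v4: (1-0.106)·(-2.47,-1.35) + 0.106·(-1.41,-3.09) = (-2.3576,-1.5344)
  v5: (1-0.106)·(-1.81,-2.3) + 0.106·(-0.69,-4.55) = (-1.6913,-2.5385)
  v6: (1-0.106)·(2.08,-4.4) + 0.106·(3.58,-4.97) = (2.2390,-4.4604)
  v7: (1-0.106)·(3.06,-0.68) + 0.106·(5.77,-2.18) = (3.3473,-0.8390)
Perimeter = Σ |v_{i+1} − v_i|:
  edge 1→2: √(-1.3979² + 1.3254²) = 1.9263 (running 1.9263)
  edge 2→3: √(-5.5895² + -0.2585²) = 5.5954 (running 7.5217)
  edge 3→4: √(1.7472² + -3.7840²) = 4.1679 (running 11.6897)
  edge 4→5: √(0.6664² + -1.0041²) = 1.2051 (running 12.8947)
  edge 5→6: √(3.9303² + -1.9219²) = 4.3750 (running 17.2698)
  edge 6→7: √(1.1083² + 3.6214²) = 3.7872 (running 21.0570)
  edge 7→1: √(-0.4648² + 2.0217²) = 2.0745 (running 23.1314)
Perimeter = 23.1314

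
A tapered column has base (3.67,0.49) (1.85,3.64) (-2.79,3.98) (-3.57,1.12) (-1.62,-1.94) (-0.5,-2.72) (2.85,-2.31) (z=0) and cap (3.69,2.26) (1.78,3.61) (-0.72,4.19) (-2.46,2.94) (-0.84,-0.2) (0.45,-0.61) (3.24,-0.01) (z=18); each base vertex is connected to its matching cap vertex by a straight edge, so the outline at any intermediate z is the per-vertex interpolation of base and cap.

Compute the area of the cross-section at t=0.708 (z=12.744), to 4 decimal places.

Area at t=0.708: 24.1875

Cross-section at t=0.708: each vertex is (1-t)·p0[i] + t·p1[i].
  v1: (1-0.708)·(3.67,0.49) + 0.708·(3.69,2.26) = (3.6842,1.7432)
  v2: (1-0.708)·(1.85,3.64) + 0.708·(1.78,3.61) = (1.8004,3.6188)
  v3: (1-0.708)·(-2.79,3.98) + 0.708·(-0.72,4.19) = (-1.3244,4.1287)
  v4: (1-0.708)·(-3.57,1.12) + 0.708·(-2.46,2.94) = (-2.7841,2.4086)
  v5: (1-0.708)·(-1.62,-1.94) + 0.708·(-0.84,-0.2) = (-1.0678,-0.7081)
  v6: (1-0.708)·(-0.5,-2.72) + 0.708·(0.45,-0.61) = (0.1726,-1.2261)
  v7: (1-0.708)·(2.85,-2.31) + 0.708·(3.24,-0.01) = (3.1261,-0.6816)
Shoelace sum Σ(x_i·y_{i+1} − x_{i+1}·y_i):
  i=1: 3.6842·3.6188 − 1.8004·1.7432 = +10.1936 (running +10.1936)
  i=2: 1.8004·4.1287 − -1.3244·3.6188 = +12.2263 (running +22.4199)
  i=3: -1.3244·2.4086 − -2.7841·4.1287 = +8.3047 (running +30.7247)
  i=4: -2.7841·-0.7081 − -1.0678·2.4086 = +4.5431 (running +35.2678)
  i=5: -1.0678·-1.2261 − 0.1726·-0.7081 = +1.4314 (running +36.6992)
  i=6: 0.1726·-0.6816 − 3.1261·-1.2261 = +3.7154 (running +40.4146)
  i=7: 3.1261·1.7432 − 3.6842·-0.6816 = +7.9605 (running +48.3750)
Area = |Σ|/2 = |48.3750|/2 = 24.1875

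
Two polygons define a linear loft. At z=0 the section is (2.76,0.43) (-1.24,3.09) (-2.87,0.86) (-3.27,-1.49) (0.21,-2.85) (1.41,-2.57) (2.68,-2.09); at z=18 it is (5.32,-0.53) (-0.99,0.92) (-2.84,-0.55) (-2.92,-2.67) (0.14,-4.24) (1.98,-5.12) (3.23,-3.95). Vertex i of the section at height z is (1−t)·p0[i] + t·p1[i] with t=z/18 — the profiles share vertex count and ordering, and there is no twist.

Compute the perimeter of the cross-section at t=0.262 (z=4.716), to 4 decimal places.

Perimeter at t=0.262: 19.3906

Cross-section at t=0.262: each vertex is (1-t)·p0[i] + t·p1[i].
  v1: (1-0.262)·(2.76,0.43) + 0.262·(5.32,-0.53) = (3.4307,0.1785)
  v2: (1-0.262)·(-1.24,3.09) + 0.262·(-0.99,0.92) = (-1.1745,2.5215)
  v3: (1-0.262)·(-2.87,0.86) + 0.262·(-2.84,-0.55) = (-2.8621,0.4906)
  v4: (1-0.262)·(-3.27,-1.49) + 0.262·(-2.92,-2.67) = (-3.1783,-1.7992)
  v5: (1-0.262)·(0.21,-2.85) + 0.262·(0.14,-4.24) = (0.1917,-3.2142)
  v6: (1-0.262)·(1.41,-2.57) + 0.262·(1.98,-5.12) = (1.5593,-3.2381)
  v7: (1-0.262)·(2.68,-2.09) + 0.262·(3.23,-3.95) = (2.8241,-2.5773)
Perimeter = Σ |v_{i+1} − v_i|:
  edge 1→2: √(-4.6052² + 2.3430²) = 5.1670 (running 5.1670)
  edge 2→3: √(-1.6876² + -2.0309²) = 2.6406 (running 7.8075)
  edge 3→4: √(-0.3162² + -2.2897²) = 2.3115 (running 10.1190)
  edge 4→5: √(3.3700² + -1.4150²) = 3.6550 (running 13.7740)
  edge 5→6: √(1.3677² + -0.0239²) = 1.3679 (running 15.1419)
  edge 6→7: √(1.2648² + 0.6608²) = 1.4270 (running 16.5689)
  edge 7→1: √(0.6066² + 2.7558²) = 2.8218 (running 19.3906)
Perimeter = 19.3906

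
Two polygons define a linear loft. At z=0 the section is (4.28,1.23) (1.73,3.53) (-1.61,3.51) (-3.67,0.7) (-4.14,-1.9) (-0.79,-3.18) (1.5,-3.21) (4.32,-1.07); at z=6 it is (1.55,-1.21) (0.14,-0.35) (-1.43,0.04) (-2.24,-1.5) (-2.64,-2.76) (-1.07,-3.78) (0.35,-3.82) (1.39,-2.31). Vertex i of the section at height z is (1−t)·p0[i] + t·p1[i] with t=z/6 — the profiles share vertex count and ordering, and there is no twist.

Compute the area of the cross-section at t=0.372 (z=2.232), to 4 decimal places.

Cross-section at t=0.372: each vertex is (1-t)·p0[i] + t·p1[i].
  v1: (1-0.372)·(4.28,1.23) + 0.372·(1.55,-1.21) = (3.2644,0.3223)
  v2: (1-0.372)·(1.73,3.53) + 0.372·(0.14,-0.35) = (1.1385,2.0866)
  v3: (1-0.372)·(-1.61,3.51) + 0.372·(-1.43,0.04) = (-1.5430,2.2192)
  v4: (1-0.372)·(-3.67,0.7) + 0.372·(-2.24,-1.5) = (-3.1380,-0.1184)
  v5: (1-0.372)·(-4.14,-1.9) + 0.372·(-2.64,-2.76) = (-3.5820,-2.2199)
  v6: (1-0.372)·(-0.79,-3.18) + 0.372·(-1.07,-3.78) = (-0.8942,-3.4032)
  v7: (1-0.372)·(1.5,-3.21) + 0.372·(0.35,-3.82) = (1.0722,-3.4369)
  v8: (1-0.372)·(4.32,-1.07) + 0.372·(1.39,-2.31) = (3.2300,-1.5313)
Shoelace sum Σ(x_i·y_{i+1} − x_{i+1}·y_i):
  i=1: 3.2644·2.0866 − 1.1385·0.3223 = +6.4447 (running +6.4447)
  i=2: 1.1385·2.2192 − -1.5430·2.0866 = +5.7463 (running +12.1911)
  i=3: -1.5430·-0.1184 − -3.1380·2.2192 = +7.1465 (running +19.3376)
  i=4: -3.1380·-2.2199 − -3.5820·-0.1184 = +6.5421 (running +25.8797)
  i=5: -3.5820·-3.4032 − -0.8942·-2.2199 = +10.2053 (running +36.0850)
  i=6: -0.8942·-3.4369 − 1.0722·-3.4032 = +6.7221 (running +42.8070)
  i=7: 1.0722·-1.5313 − 3.2300·-3.4369 = +9.4596 (running +52.2666)
  i=8: 3.2300·0.3223 − 3.2644·-1.5313 = +6.0399 (running +58.3065)
Area = |Σ|/2 = |58.3065|/2 = 29.1532

Area at t=0.372: 29.1532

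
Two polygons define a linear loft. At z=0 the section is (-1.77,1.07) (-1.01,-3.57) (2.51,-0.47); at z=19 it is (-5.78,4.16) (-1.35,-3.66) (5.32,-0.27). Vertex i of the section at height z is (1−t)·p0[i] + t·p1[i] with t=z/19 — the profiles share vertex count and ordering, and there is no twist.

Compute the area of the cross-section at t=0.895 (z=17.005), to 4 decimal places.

Area at t=0.895: 30.5222

Cross-section at t=0.895: each vertex is (1-t)·p0[i] + t·p1[i].
  v1: (1-0.895)·(-1.77,1.07) + 0.895·(-5.78,4.16) = (-5.3590,3.8356)
  v2: (1-0.895)·(-1.01,-3.57) + 0.895·(-1.35,-3.66) = (-1.3143,-3.6505)
  v3: (1-0.895)·(2.51,-0.47) + 0.895·(5.32,-0.27) = (5.0250,-0.2910)
Shoelace sum Σ(x_i·y_{i+1} − x_{i+1}·y_i):
  i=1: -5.3590·-3.6505 − -1.3143·3.8356 = +24.6042 (running +24.6042)
  i=2: -1.3143·-0.2910 − 5.0250·-3.6505 = +18.7263 (running +43.3305)
  i=3: 5.0250·3.8356 − -5.3590·-0.2910 = +17.7140 (running +61.0445)
Area = |Σ|/2 = |61.0445|/2 = 30.5222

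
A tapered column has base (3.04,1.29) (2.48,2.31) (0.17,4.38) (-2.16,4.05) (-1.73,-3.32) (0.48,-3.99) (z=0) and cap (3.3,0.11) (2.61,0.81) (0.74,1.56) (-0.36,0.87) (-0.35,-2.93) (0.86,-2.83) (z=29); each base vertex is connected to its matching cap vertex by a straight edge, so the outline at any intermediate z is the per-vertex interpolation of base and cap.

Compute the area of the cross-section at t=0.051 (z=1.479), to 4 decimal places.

Area at t=0.051: 28.7255

Cross-section at t=0.051: each vertex is (1-t)·p0[i] + t·p1[i].
  v1: (1-0.051)·(3.04,1.29) + 0.051·(3.3,0.11) = (3.0533,1.2298)
  v2: (1-0.051)·(2.48,2.31) + 0.051·(2.61,0.81) = (2.4866,2.2335)
  v3: (1-0.051)·(0.17,4.38) + 0.051·(0.74,1.56) = (0.1991,4.2362)
  v4: (1-0.051)·(-2.16,4.05) + 0.051·(-0.36,0.87) = (-2.0682,3.8878)
  v5: (1-0.051)·(-1.73,-3.32) + 0.051·(-0.35,-2.93) = (-1.6596,-3.3001)
  v6: (1-0.051)·(0.48,-3.99) + 0.051·(0.86,-2.83) = (0.4994,-3.9308)
Shoelace sum Σ(x_i·y_{i+1} − x_{i+1}·y_i):
  i=1: 3.0533·2.2335 − 2.4866·1.2298 = +3.7613 (running +3.7613)
  i=2: 2.4866·4.2362 − 0.1991·2.2335 = +10.0892 (running +13.8505)
  i=3: 0.1991·3.8878 − -2.0682·4.2362 = +9.5352 (running +23.3858)
  i=4: -2.0682·-3.3001 − -1.6596·3.8878 = +13.2776 (running +36.6633)
  i=5: -1.6596·-3.9308 − 0.4994·-3.3001 = +8.1717 (running +44.8351)
  i=6: 0.4994·1.2298 − 3.0533·-3.9308 = +12.6160 (running +57.4511)
Area = |Σ|/2 = |57.4511|/2 = 28.7255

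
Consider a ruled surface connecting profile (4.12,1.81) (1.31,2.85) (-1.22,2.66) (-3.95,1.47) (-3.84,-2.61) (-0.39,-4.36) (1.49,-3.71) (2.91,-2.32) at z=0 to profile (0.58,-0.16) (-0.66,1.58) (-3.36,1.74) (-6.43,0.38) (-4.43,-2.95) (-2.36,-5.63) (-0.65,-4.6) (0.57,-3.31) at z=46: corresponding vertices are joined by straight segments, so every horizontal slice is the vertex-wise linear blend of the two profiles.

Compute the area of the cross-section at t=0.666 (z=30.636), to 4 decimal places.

Area at t=0.666: 36.8919

Cross-section at t=0.666: each vertex is (1-t)·p0[i] + t·p1[i].
  v1: (1-0.666)·(4.12,1.81) + 0.666·(0.58,-0.16) = (1.7624,0.4980)
  v2: (1-0.666)·(1.31,2.85) + 0.666·(-0.66,1.58) = (-0.0020,2.0042)
  v3: (1-0.666)·(-1.22,2.66) + 0.666·(-3.36,1.74) = (-2.6452,2.0473)
  v4: (1-0.666)·(-3.95,1.47) + 0.666·(-6.43,0.38) = (-5.6017,0.7441)
  v5: (1-0.666)·(-3.84,-2.61) + 0.666·(-4.43,-2.95) = (-4.2329,-2.8364)
  v6: (1-0.666)·(-0.39,-4.36) + 0.666·(-2.36,-5.63) = (-1.7020,-5.2058)
  v7: (1-0.666)·(1.49,-3.71) + 0.666·(-0.65,-4.6) = (0.0648,-4.3027)
  v8: (1-0.666)·(2.91,-2.32) + 0.666·(0.57,-3.31) = (1.3516,-2.9793)
Shoelace sum Σ(x_i·y_{i+1} − x_{i+1}·y_i):
  i=1: 1.7624·2.0042 − -0.0020·0.4980 = +3.5331 (running +3.5331)
  i=2: -0.0020·2.0473 − -2.6452·2.0042 = +5.2974 (running +8.8305)
  i=3: -2.6452·0.7441 − -5.6017·2.0473 = +9.5000 (running +18.3305)
  i=4: -5.6017·-2.8364 − -4.2329·0.7441 = +19.0384 (running +37.3689)
  i=5: -4.2329·-5.2058 − -1.7020·-2.8364 = +17.2082 (running +54.5771)
  i=6: -1.7020·-4.3027 − 0.0648·-5.2058 = +7.6605 (running +62.2376)
  i=7: 0.0648·-2.9793 − 1.3516·-4.3027 = +5.6225 (running +67.8601)
  i=8: 1.3516·0.4980 − 1.7624·-2.9793 = +5.9237 (running +73.7838)
Area = |Σ|/2 = |73.7838|/2 = 36.8919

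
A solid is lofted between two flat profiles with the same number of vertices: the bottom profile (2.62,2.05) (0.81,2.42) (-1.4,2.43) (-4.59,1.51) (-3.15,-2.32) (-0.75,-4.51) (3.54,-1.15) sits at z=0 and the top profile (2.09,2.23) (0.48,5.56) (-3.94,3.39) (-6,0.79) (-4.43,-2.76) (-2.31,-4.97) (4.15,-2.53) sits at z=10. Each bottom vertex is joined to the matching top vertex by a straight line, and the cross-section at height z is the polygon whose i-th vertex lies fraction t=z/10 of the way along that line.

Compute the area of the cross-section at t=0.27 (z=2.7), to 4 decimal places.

Cross-section at t=0.27: each vertex is (1-t)·p0[i] + t·p1[i].
  v1: (1-0.27)·(2.62,2.05) + 0.27·(2.09,2.23) = (2.4769,2.0986)
  v2: (1-0.27)·(0.81,2.42) + 0.27·(0.48,5.56) = (0.7209,3.2678)
  v3: (1-0.27)·(-1.4,2.43) + 0.27·(-3.94,3.39) = (-2.0858,2.6892)
  v4: (1-0.27)·(-4.59,1.51) + 0.27·(-6,0.79) = (-4.9707,1.3156)
  v5: (1-0.27)·(-3.15,-2.32) + 0.27·(-4.43,-2.76) = (-3.4956,-2.4388)
  v6: (1-0.27)·(-0.75,-4.51) + 0.27·(-2.31,-4.97) = (-1.1712,-4.6342)
  v7: (1-0.27)·(3.54,-1.15) + 0.27·(4.15,-2.53) = (3.7047,-1.5226)
Shoelace sum Σ(x_i·y_{i+1} − x_{i+1}·y_i):
  i=1: 2.4769·3.2678 − 0.7209·2.0986 = +6.5811 (running +6.5811)
  i=2: 0.7209·2.6892 − -2.0858·3.2678 = +8.7546 (running +15.3358)
  i=3: -2.0858·1.3156 − -4.9707·2.6892 = +10.6231 (running +25.9589)
  i=4: -4.9707·-2.4388 − -3.4956·1.3156 = +16.7214 (running +42.6802)
  i=5: -3.4956·-4.6342 − -1.1712·-2.4388 = +13.3430 (running +56.0232)
  i=6: -1.1712·-1.5226 − 3.7047·-4.6342 = +18.9516 (running +74.9748)
  i=7: 3.7047·2.0986 − 2.4769·-1.5226 = +11.5460 (running +86.5208)
Area = |Σ|/2 = |86.5208|/2 = 43.2604

Area at t=0.27: 43.2604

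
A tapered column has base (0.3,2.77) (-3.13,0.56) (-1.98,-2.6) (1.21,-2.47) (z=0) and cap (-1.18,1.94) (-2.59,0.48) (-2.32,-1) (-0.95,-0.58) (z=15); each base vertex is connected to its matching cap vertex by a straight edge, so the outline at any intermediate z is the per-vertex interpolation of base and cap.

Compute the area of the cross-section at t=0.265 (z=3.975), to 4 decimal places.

Cross-section at t=0.265: each vertex is (1-t)·p0[i] + t·p1[i].
  v1: (1-0.265)·(0.3,2.77) + 0.265·(-1.18,1.94) = (-0.0922,2.5501)
  v2: (1-0.265)·(-3.13,0.56) + 0.265·(-2.59,0.48) = (-2.9869,0.5388)
  v3: (1-0.265)·(-1.98,-2.6) + 0.265·(-2.32,-1) = (-2.0701,-2.1760)
  v4: (1-0.265)·(1.21,-2.47) + 0.265·(-0.95,-0.58) = (0.6376,-1.9691)
Shoelace sum Σ(x_i·y_{i+1} − x_{i+1}·y_i):
  i=1: -0.0922·0.5388 − -2.9869·2.5501 = +7.5671 (running +7.5671)
  i=2: -2.9869·-2.1760 − -2.0701·0.5388 = +7.6149 (running +15.1819)
  i=3: -2.0701·-1.9691 − 0.6376·-2.1760 = +5.4638 (running +20.6457)
  i=4: 0.6376·2.5501 − -0.0922·-1.9691 = +1.4444 (running +22.0900)
Area = |Σ|/2 = |22.0900|/2 = 11.0450

Area at t=0.265: 11.0450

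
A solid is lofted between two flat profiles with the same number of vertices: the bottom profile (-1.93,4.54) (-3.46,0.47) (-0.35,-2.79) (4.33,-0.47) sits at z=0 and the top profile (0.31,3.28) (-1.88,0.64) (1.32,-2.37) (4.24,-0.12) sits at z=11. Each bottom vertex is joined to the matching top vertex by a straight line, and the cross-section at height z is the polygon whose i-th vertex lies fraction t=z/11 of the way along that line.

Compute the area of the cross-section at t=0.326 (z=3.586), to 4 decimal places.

Cross-section at t=0.326: each vertex is (1-t)·p0[i] + t·p1[i].
  v1: (1-0.326)·(-1.93,4.54) + 0.326·(0.31,3.28) = (-1.1998,4.1292)
  v2: (1-0.326)·(-3.46,0.47) + 0.326·(-1.88,0.64) = (-2.9449,0.5254)
  v3: (1-0.326)·(-0.35,-2.79) + 0.326·(1.32,-2.37) = (0.1944,-2.6531)
  v4: (1-0.326)·(4.33,-0.47) + 0.326·(4.24,-0.12) = (4.3007,-0.3559)
Shoelace sum Σ(x_i·y_{i+1} − x_{i+1}·y_i):
  i=1: -1.1998·0.5254 − -2.9449·4.1292 = +11.5299 (running +11.5299)
  i=2: -2.9449·-2.6531 − 0.1944·0.5254 = +7.7110 (running +19.2409)
  i=3: 0.1944·-0.3559 − 4.3007·-2.6531 = +11.3408 (running +30.5817)
  i=4: 4.3007·4.1292 − -1.1998·-0.3559 = +17.3315 (running +47.9131)
Area = |Σ|/2 = |47.9131|/2 = 23.9566

Area at t=0.326: 23.9566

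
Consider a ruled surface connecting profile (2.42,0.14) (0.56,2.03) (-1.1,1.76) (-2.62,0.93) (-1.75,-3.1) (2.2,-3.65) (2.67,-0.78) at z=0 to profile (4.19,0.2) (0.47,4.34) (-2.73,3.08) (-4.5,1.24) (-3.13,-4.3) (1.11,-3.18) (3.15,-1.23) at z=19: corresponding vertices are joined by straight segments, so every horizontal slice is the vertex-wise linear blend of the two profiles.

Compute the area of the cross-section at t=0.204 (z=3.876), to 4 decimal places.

Cross-section at t=0.204: each vertex is (1-t)·p0[i] + t·p1[i].
  v1: (1-0.204)·(2.42,0.14) + 0.204·(4.19,0.2) = (2.7811,0.1522)
  v2: (1-0.204)·(0.56,2.03) + 0.204·(0.47,4.34) = (0.5416,2.5012)
  v3: (1-0.204)·(-1.1,1.76) + 0.204·(-2.73,3.08) = (-1.4325,2.0293)
  v4: (1-0.204)·(-2.62,0.93) + 0.204·(-4.5,1.24) = (-3.0035,0.9932)
  v5: (1-0.204)·(-1.75,-3.1) + 0.204·(-3.13,-4.3) = (-2.0315,-3.3448)
  v6: (1-0.204)·(2.2,-3.65) + 0.204·(1.11,-3.18) = (1.9776,-3.5541)
  v7: (1-0.204)·(2.67,-0.78) + 0.204·(3.15,-1.23) = (2.7679,-0.8718)
Shoelace sum Σ(x_i·y_{i+1} − x_{i+1}·y_i):
  i=1: 2.7811·2.5012 − 0.5416·0.1522 = +6.8737 (running +6.8737)
  i=2: 0.5416·2.0293 − -1.4325·2.5012 = +4.6822 (running +11.5559)
  i=3: -1.4325·0.9932 − -3.0035·2.0293 = +4.6721 (running +16.2281)
  i=4: -3.0035·-3.3448 − -2.0315·0.9932 = +12.0640 (running +28.2920)
  i=5: -2.0315·-3.5541 − 1.9776·-3.3448 = +13.8351 (running +42.1271)
  i=6: 1.9776·-0.8718 − 2.7679·-3.5541 = +8.1134 (running +50.2405)
  i=7: 2.7679·0.1522 − 2.7811·-0.8718 = +2.8459 (running +53.0864)
Area = |Σ|/2 = |53.0864|/2 = 26.5432

Area at t=0.204: 26.5432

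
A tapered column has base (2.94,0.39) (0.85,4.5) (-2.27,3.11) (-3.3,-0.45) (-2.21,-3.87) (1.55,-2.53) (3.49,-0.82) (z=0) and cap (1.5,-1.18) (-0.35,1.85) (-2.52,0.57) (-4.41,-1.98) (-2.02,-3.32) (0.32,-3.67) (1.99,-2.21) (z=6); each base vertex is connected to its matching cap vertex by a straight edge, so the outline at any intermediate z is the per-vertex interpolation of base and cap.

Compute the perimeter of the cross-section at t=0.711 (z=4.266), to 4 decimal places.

Cross-section at t=0.711: each vertex is (1-t)·p0[i] + t·p1[i].
  v1: (1-0.711)·(2.94,0.39) + 0.711·(1.5,-1.18) = (1.9162,-0.7263)
  v2: (1-0.711)·(0.85,4.5) + 0.711·(-0.35,1.85) = (-0.0032,2.6159)
  v3: (1-0.711)·(-2.27,3.11) + 0.711·(-2.52,0.57) = (-2.4478,1.3041)
  v4: (1-0.711)·(-3.3,-0.45) + 0.711·(-4.41,-1.98) = (-4.0892,-1.5378)
  v5: (1-0.711)·(-2.21,-3.87) + 0.711·(-2.02,-3.32) = (-2.0749,-3.4790)
  v6: (1-0.711)·(1.55,-2.53) + 0.711·(0.32,-3.67) = (0.6755,-3.3405)
  v7: (1-0.711)·(3.49,-0.82) + 0.711·(1.99,-2.21) = (2.4235,-1.8083)
Perimeter = Σ |v_{i+1} − v_i|:
  edge 1→2: √(-1.9194² + 3.3421²) = 3.8541 (running 3.8541)
  edge 2→3: √(-2.4446² + -1.3118²) = 2.7743 (running 6.6283)
  edge 3→4: √(-1.6415² + -2.8419²) = 3.2819 (running 9.9102)
  edge 4→5: √(2.0143² + -1.9411²) = 2.7974 (running 12.7076)
  edge 5→6: √(2.7504² + 0.1384²) = 2.7539 (running 15.4615)
  edge 6→7: √(1.7480² + 1.5322²) = 2.3245 (running 17.7860)
  edge 7→1: √(-0.5073² + 1.0820²) = 1.1951 (running 18.9810)
Perimeter = 18.9810

Perimeter at t=0.711: 18.9810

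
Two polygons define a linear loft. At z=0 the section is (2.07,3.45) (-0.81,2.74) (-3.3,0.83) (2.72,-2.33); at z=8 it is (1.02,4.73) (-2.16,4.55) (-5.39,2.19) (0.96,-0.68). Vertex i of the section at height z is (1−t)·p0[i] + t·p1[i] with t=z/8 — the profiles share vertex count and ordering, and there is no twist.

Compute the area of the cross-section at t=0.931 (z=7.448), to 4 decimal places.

Cross-section at t=0.931: each vertex is (1-t)·p0[i] + t·p1[i].
  v1: (1-0.931)·(2.07,3.45) + 0.931·(1.02,4.73) = (1.0924,4.6417)
  v2: (1-0.931)·(-0.81,2.74) + 0.931·(-2.16,4.55) = (-2.0669,4.4251)
  v3: (1-0.931)·(-3.3,0.83) + 0.931·(-5.39,2.19) = (-5.2458,2.0962)
  v4: (1-0.931)·(2.72,-2.33) + 0.931·(0.96,-0.68) = (1.0814,-0.7938)
Shoelace sum Σ(x_i·y_{i+1} − x_{i+1}·y_i):
  i=1: 1.0924·4.4251 − -2.0669·4.6417 = +14.4279 (running +14.4279)
  i=2: -2.0669·2.0962 − -5.2458·4.4251 = +18.8807 (running +33.3086)
  i=3: -5.2458·-0.7938 − 1.0814·2.0962 = +1.8975 (running +35.2061)
  i=4: 1.0814·4.6417 − 1.0924·-0.7938 = +5.8869 (running +41.0931)
Area = |Σ|/2 = |41.0931|/2 = 20.5465

Area at t=0.931: 20.5465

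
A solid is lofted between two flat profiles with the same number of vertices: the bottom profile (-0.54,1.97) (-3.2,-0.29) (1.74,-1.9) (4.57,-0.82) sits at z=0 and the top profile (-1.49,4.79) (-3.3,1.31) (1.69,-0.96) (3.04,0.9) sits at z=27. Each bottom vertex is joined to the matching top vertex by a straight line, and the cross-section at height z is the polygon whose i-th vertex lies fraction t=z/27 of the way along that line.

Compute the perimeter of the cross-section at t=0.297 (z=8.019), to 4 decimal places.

Perimeter at t=0.297: 17.3994

Cross-section at t=0.297: each vertex is (1-t)·p0[i] + t·p1[i].
  v1: (1-0.297)·(-0.54,1.97) + 0.297·(-1.49,4.79) = (-0.8222,2.8075)
  v2: (1-0.297)·(-3.2,-0.29) + 0.297·(-3.3,1.31) = (-3.2297,0.1852)
  v3: (1-0.297)·(1.74,-1.9) + 0.297·(1.69,-0.96) = (1.7252,-1.6208)
  v4: (1-0.297)·(4.57,-0.82) + 0.297·(3.04,0.9) = (4.1156,-0.3092)
Perimeter = Σ |v_{i+1} − v_i|:
  edge 1→2: √(-2.4076² + -2.6223²) = 3.5599 (running 3.5599)
  edge 2→3: √(4.9549² + -1.8060²) = 5.2737 (running 8.8336)
  edge 3→4: √(2.3904² + 1.3117²) = 2.7267 (running 11.5603)
  edge 4→1: √(-4.9377² + 3.1167²) = 5.8391 (running 17.3994)
Perimeter = 17.3994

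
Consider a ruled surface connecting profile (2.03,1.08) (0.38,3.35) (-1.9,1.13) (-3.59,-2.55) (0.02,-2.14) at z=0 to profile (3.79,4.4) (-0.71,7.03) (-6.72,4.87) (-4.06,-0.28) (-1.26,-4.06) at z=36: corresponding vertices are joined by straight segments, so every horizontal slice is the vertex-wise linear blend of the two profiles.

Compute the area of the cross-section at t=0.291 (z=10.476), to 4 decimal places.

Cross-section at t=0.291: each vertex is (1-t)·p0[i] + t·p1[i].
  v1: (1-0.291)·(2.03,1.08) + 0.291·(3.79,4.4) = (2.5422,2.0461)
  v2: (1-0.291)·(0.38,3.35) + 0.291·(-0.71,7.03) = (0.0628,4.4209)
  v3: (1-0.291)·(-1.9,1.13) + 0.291·(-6.72,4.87) = (-3.3026,2.2183)
  v4: (1-0.291)·(-3.59,-2.55) + 0.291·(-4.06,-0.28) = (-3.7268,-1.8894)
  v5: (1-0.291)·(0.02,-2.14) + 0.291·(-1.26,-4.06) = (-0.3525,-2.6987)
Shoelace sum Σ(x_i·y_{i+1} − x_{i+1}·y_i):
  i=1: 2.5422·4.4209 − 0.0628·2.0461 = +11.1101 (running +11.1101)
  i=2: 0.0628·2.2183 − -3.3026·4.4209 = +14.7398 (running +25.8499)
  i=3: -3.3026·-1.8894 − -3.7268·2.2183 = +14.5073 (running +40.3572)
  i=4: -3.7268·-2.6987 − -0.3525·-1.8894 = +9.3915 (running +49.7487)
  i=5: -0.3525·2.0461 − 2.5422·-2.6987 = +6.1394 (running +55.8881)
Area = |Σ|/2 = |55.8881|/2 = 27.9440

Area at t=0.291: 27.9440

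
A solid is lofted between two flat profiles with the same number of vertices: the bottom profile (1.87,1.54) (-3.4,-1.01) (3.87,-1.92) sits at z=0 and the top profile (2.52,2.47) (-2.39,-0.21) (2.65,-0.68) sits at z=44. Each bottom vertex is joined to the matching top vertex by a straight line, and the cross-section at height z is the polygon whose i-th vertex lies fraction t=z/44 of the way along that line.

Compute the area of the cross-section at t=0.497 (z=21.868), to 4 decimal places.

Area at t=0.497: 9.8150

Cross-section at t=0.497: each vertex is (1-t)·p0[i] + t·p1[i].
  v1: (1-0.497)·(1.87,1.54) + 0.497·(2.52,2.47) = (2.1930,2.0022)
  v2: (1-0.497)·(-3.4,-1.01) + 0.497·(-2.39,-0.21) = (-2.8980,-0.6124)
  v3: (1-0.497)·(3.87,-1.92) + 0.497·(2.65,-0.68) = (3.2637,-1.3037)
Shoelace sum Σ(x_i·y_{i+1} − x_{i+1}·y_i):
  i=1: 2.1930·-0.6124 − -2.8980·2.0022 = +4.4594 (running +4.4594)
  i=2: -2.8980·-1.3037 − 3.2637·-0.6124 = +5.7769 (running +10.2363)
  i=3: 3.2637·2.0022 − 2.1930·-1.3037 = +9.3937 (running +19.6300)
Area = |Σ|/2 = |19.6300|/2 = 9.8150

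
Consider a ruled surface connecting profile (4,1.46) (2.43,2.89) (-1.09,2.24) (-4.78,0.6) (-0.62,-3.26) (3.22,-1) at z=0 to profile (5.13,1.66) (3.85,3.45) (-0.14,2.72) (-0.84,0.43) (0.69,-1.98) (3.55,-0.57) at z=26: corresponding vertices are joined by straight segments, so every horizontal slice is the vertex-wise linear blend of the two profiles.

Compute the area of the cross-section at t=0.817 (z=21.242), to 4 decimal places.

Area at t=0.817: 22.3296

Cross-section at t=0.817: each vertex is (1-t)·p0[i] + t·p1[i].
  v1: (1-0.817)·(4,1.46) + 0.817·(5.13,1.66) = (4.9232,1.6234)
  v2: (1-0.817)·(2.43,2.89) + 0.817·(3.85,3.45) = (3.5901,3.3475)
  v3: (1-0.817)·(-1.09,2.24) + 0.817·(-0.14,2.72) = (-0.3139,2.6322)
  v4: (1-0.817)·(-4.78,0.6) + 0.817·(-0.84,0.43) = (-1.5610,0.4611)
  v5: (1-0.817)·(-0.62,-3.26) + 0.817·(0.69,-1.98) = (0.4503,-2.2142)
  v6: (1-0.817)·(3.22,-1) + 0.817·(3.55,-0.57) = (3.4896,-0.6487)
Shoelace sum Σ(x_i·y_{i+1} − x_{i+1}·y_i):
  i=1: 4.9232·3.3475 − 3.5901·1.6234 = +10.6523 (running +10.6523)
  i=2: 3.5901·2.6322 − -0.3139·3.3475 = +10.5004 (running +21.1528)
  i=3: -0.3139·0.4611 − -1.5610·2.6322 = +3.9641 (running +25.1169)
  i=4: -1.5610·-2.2142 − 0.4503·0.4611 = +3.2488 (running +28.3657)
  i=5: 0.4503·-0.6487 − 3.4896·-2.2142 = +7.4347 (running +35.8005)
  i=6: 3.4896·1.6234 − 4.9232·-0.6487 = +8.8587 (running +44.6592)
Area = |Σ|/2 = |44.6592|/2 = 22.3296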